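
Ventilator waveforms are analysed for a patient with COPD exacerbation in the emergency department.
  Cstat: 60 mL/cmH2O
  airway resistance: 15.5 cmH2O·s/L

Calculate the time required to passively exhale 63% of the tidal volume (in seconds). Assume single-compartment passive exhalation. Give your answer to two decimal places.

0.92

τ = R × C = 15.5 × 60 mL/cmH2O = 15.5 × 0.060 L/cmH2O = 0.93 s.
Exhaled fraction f = 1 − e^(−t/τ) → t = −τ·ln(1 − f) = −0.93·ln(0.37) = 0.9247 s.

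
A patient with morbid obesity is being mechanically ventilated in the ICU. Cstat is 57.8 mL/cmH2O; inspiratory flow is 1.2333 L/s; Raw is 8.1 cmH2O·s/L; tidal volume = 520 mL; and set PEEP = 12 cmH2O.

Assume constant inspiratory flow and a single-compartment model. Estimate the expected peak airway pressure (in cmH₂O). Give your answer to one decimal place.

Equation of motion (constant flow): PIP = Vt/C + R·V̇ + PEEP.
PIP = 520/57.8 + 8.1×1.2333 + 12 = 8.997 + 9.99 + 12 = 30.987 cmH2O.

31.0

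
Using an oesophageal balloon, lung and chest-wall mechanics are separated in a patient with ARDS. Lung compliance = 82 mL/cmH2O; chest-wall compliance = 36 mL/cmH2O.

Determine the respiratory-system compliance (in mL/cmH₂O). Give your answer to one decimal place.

Lung and chest wall are elastances in series: 1/Crs = 1/CL + 1/Ccw.
1/Crs = 1/82 + 1/36 = 0.03997.
Crs = 25.019 mL/cmH2O.

25.0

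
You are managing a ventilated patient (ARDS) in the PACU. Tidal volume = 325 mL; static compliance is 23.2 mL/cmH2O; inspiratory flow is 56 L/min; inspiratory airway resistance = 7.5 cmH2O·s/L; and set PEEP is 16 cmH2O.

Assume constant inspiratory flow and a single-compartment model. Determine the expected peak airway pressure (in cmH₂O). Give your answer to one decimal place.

37.0

Flow: 56 L/min ÷ 60 = 0.9333 L/s.
Equation of motion (constant flow): PIP = Vt/C + R·V̇ + PEEP.
PIP = 325/23.2 + 7.5×0.9333 + 16 = 14.009 + 7.0 + 16 = 37.009 cmH2O.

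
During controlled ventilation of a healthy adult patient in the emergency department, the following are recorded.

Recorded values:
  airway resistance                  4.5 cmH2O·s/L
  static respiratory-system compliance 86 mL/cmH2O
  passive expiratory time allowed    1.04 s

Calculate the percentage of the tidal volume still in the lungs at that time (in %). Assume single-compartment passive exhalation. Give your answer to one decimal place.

6.8

τ = R × C = 4.5 × 86 mL/cmH2O = 4.5 × 0.086 L/cmH2O = 0.387 s.
Passive exhalation: V(t)/V₀ = e^(−t/τ) = e^(−1.04/0.387) = 0.06806.
Fraction remaining = 0.06806 → 6.806%.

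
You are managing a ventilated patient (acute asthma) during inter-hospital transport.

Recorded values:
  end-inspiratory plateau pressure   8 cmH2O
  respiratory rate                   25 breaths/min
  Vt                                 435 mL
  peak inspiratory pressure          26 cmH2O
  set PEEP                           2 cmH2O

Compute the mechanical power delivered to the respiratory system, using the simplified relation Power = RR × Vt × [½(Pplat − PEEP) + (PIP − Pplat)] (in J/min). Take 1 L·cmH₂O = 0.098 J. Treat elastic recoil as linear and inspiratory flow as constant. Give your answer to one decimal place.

22.4

Per-breath work = Vt × [½(Pplat−PEEP) + (PIP−Pplat)] = 0.435 × [0.5×6.0 + 18.0] = 0.435 × 21.0 = 9.135 L·cmH2O.
Power = 25 × 9.135 = 228.38 L·cmH2O/min.
× 0.098 J/(L·cmH2O) → 22.381 J/min.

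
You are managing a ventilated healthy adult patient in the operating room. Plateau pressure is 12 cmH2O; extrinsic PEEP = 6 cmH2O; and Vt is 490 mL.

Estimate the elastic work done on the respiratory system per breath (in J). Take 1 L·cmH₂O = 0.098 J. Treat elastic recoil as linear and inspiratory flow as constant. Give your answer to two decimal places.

Elastic work ≈ ½ × (Pplat − PEEP) × Vt = 0.5 × (12 − 6) × 0.490 L = 0.5 × 6.0 × 0.490 = 1.47 L·cmH2O.
× 0.098 J/(L·cmH2O) → 0.1441 J.

0.14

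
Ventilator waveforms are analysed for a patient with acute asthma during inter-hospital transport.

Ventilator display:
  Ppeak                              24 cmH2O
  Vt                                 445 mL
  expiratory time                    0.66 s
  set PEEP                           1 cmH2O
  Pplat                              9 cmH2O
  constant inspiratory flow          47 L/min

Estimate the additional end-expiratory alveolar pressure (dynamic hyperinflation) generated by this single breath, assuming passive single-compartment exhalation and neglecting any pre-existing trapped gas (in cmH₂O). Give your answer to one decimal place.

Flow: 47 L/min ÷ 60 = 0.7833 L/s.
R = (PIP − Pplat)/V̇ = (24 − 9) / 0.7833 = 15.0/0.7833 = 19.15 cmH2O·s/L.
C = Vt/(Pplat − PEEP) = 445.0 / (9 − 1) = 445.0/8.0 = 55.625 mL/cmH2O.
τ = R × C = 19.15 × 0.05563 L/cmH2O = 1.065 s.
Fraction remaining = e^(−Te/τ) = e^(−0.66/1.065) = 0.5381; trapped volume = 445.0 × 0.5381 = 239.45 mL.
Additional alveolar pressure from trapping ≈ V_trapped / C = 239.45 / 55.625 = 4.305 cmH2O.

4.3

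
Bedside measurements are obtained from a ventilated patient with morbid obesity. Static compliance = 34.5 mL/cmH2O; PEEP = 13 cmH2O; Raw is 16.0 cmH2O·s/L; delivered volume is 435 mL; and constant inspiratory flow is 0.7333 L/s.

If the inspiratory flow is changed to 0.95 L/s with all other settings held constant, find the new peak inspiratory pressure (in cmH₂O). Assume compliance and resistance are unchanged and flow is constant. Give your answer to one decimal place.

40.8

PIP = Vt/C + R·V̇ + PEEP (constant-flow equation of motion).
Only the resistive term changes: ΔPIP = R × ΔV̇ = 16.0 × (0.95 − 0.7333) = 16.0 × 0.2167 = 3.467 cmH2O.
Original PIP = 435/34.5 + 16.0×0.7333 + 13 = 37.341 cmH2O; new PIP = 37.341 + (3.467) = 40.808 cmH2O.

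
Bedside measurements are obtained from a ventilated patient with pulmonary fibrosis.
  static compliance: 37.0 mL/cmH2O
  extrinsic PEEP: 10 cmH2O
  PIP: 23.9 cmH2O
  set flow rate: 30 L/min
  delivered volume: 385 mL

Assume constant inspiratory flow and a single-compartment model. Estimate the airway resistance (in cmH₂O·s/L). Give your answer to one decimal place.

Flow: 30 L/min ÷ 60 = 0.5 L/s.
Equation of motion (constant flow): PIP = Vt/C + R·V̇ + PEEP.
R·V̇ = PIP − Vt/C − PEEP = 23.9 − 385/37.0 − 10 = 23.9 − 10.405 − 10 = 3.495 cmH2O.
R = 3.495 / 0.5 = 6.99 cmH2O·s/L.

7.0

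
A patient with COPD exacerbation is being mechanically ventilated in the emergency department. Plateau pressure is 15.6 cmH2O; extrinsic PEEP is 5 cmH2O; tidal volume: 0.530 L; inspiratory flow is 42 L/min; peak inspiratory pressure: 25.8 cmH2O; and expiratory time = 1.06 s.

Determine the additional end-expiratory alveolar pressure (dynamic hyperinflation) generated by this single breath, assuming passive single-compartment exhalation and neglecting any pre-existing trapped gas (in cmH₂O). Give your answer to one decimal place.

2.5

Flow: 42 L/min ÷ 60 = 0.7 L/s.
R = (PIP − Pplat)/V̇ = (25.8 − 15.6) / 0.7 = 10.2/0.7 = 14.571 cmH2O·s/L.
C = Vt/(Pplat − PEEP) = 530.0 / (15.6 − 5) = 530.0/10.6 = 50.0 mL/cmH2O.
τ = R × C = 14.571 × 0.05 L/cmH2O = 0.7286 s.
Fraction remaining = e^(−Te/τ) = e^(−1.06/0.7286) = 0.2334; trapped volume = 530.0 × 0.2334 = 123.7 mL.
Additional alveolar pressure from trapping ≈ V_trapped / C = 123.7 / 50.0 = 2.474 cmH2O.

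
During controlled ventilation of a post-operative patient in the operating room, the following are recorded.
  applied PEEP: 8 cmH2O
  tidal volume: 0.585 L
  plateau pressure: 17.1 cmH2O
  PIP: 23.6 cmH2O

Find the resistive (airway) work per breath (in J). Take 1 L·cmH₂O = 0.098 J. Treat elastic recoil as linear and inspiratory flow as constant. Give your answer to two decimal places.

With constant inspiratory flow the resistive pressure is constant at PIP − Pplat = 23.6 − 17.1 = 6.5 cmH2O, so resistive work = 6.5 × 0.585 = 3.803 L·cmH2O.
× 0.098 J/(L·cmH2O) → 0.3727 J.

0.37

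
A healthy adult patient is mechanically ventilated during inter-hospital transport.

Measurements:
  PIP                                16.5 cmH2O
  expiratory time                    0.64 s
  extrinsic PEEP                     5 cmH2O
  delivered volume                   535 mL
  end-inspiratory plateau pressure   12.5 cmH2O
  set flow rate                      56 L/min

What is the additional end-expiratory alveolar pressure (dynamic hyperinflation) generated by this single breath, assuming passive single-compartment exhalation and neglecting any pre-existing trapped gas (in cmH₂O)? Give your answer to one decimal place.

Flow: 56 L/min ÷ 60 = 0.9333 L/s.
R = (PIP − Pplat)/V̇ = (16.5 − 12.5) / 0.9333 = 4.0/0.9333 = 4.286 cmH2O·s/L.
C = Vt/(Pplat − PEEP) = 535.0 / (12.5 − 5) = 535.0/7.5 = 71.333 mL/cmH2O.
τ = R × C = 4.286 × 0.07133 L/cmH2O = 0.3057 s.
Fraction remaining = e^(−Te/τ) = e^(−0.64/0.3057) = 0.1232; trapped volume = 535.0 × 0.1232 = 65.912 mL.
Additional alveolar pressure from trapping ≈ V_trapped / C = 65.912 / 71.333 = 0.924 cmH2O.

0.9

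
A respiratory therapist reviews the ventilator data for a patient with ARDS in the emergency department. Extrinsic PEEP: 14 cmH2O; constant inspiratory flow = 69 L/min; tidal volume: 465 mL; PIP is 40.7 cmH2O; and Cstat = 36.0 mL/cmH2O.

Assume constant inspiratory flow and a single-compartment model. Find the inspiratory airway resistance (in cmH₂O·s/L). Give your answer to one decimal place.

Flow: 69 L/min ÷ 60 = 1.15 L/s.
Equation of motion (constant flow): PIP = Vt/C + R·V̇ + PEEP.
R·V̇ = PIP − Vt/C − PEEP = 40.7 − 465/36.0 − 14 = 40.7 − 12.917 − 14 = 13.783 cmH2O.
R = 13.783 / 1.15 = 11.985 cmH2O·s/L.

12.0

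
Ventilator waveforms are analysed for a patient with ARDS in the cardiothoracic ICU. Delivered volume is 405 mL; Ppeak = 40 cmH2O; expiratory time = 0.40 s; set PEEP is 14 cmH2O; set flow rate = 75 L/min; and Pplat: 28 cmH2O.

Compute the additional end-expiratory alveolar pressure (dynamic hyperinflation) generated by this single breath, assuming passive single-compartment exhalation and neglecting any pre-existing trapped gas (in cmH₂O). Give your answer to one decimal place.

Flow: 75 L/min ÷ 60 = 1.25 L/s.
R = (PIP − Pplat)/V̇ = (40 − 28) / 1.25 = 12.0/1.25 = 9.6 cmH2O·s/L.
C = Vt/(Pplat − PEEP) = 405.0 / (28 − 14) = 405.0/14.0 = 28.929 mL/cmH2O.
τ = R × C = 9.6 × 0.02893 L/cmH2O = 0.2777 s.
Fraction remaining = e^(−Te/τ) = e^(−0.40/0.2777) = 0.2368; trapped volume = 405.0 × 0.2368 = 95.904 mL.
Additional alveolar pressure from trapping ≈ V_trapped / C = 95.904 / 28.929 = 3.315 cmH2O.

3.3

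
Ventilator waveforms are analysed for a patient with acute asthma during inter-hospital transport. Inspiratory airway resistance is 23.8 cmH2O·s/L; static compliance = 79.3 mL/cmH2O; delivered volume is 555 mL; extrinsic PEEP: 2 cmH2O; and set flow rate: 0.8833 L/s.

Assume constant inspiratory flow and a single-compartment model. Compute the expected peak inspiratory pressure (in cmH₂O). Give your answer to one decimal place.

Equation of motion (constant flow): PIP = Vt/C + R·V̇ + PEEP.
PIP = 555/79.3 + 23.8×0.8833 + 2 = 6.999 + 21.023 + 2 = 30.022 cmH2O.

30.0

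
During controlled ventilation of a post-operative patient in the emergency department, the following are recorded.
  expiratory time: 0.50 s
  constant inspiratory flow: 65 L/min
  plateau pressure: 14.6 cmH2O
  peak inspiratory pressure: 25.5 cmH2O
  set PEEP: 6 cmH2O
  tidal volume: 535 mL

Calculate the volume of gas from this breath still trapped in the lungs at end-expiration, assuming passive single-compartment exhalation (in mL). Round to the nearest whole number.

Flow: 65 L/min ÷ 60 = 1.0833 L/s.
R = (PIP − Pplat)/V̇ = (25.5 − 14.6) / 1.0833 = 10.9/1.0833 = 10.062 cmH2O·s/L.
C = Vt/(Pplat − PEEP) = 535.0 / (14.6 − 6) = 535.0/8.6 = 62.209 mL/cmH2O.
τ = R × C = 10.062 × 0.06221 L/cmH2O = 0.626 s.
Fraction remaining = e^(−Te/τ) = e^(−0.50/0.626) = 0.4499.
Trapped volume = 535.0 × 0.4499 = 240.7 mL.

241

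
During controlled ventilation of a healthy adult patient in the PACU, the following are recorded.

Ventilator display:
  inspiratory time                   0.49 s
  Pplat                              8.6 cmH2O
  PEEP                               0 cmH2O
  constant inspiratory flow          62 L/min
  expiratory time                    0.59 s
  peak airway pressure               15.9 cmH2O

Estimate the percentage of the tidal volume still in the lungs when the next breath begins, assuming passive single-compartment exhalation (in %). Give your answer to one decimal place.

Flow: 62 L/min ÷ 60 = 1.0333 L/s.
Vt = flow × Ti = 1.0333 L/s × 0.49 s × 1000 mL/L = 506.32 mL.
R = (PIP − Pplat)/V̇ = (15.9 − 8.6) / 1.0333 = 7.3/1.0333 = 7.065 cmH2O·s/L.
C = Vt/(Pplat − PEEP) = 506.32 / (8.6 − 0) = 506.32/8.6 = 58.874 mL/cmH2O.
τ = R × C = 7.065 × 0.05887 L/cmH2O = 0.4159 s.
Fraction remaining at end-expiration = e^(−Te/τ) = e^(−0.59/0.4159) = 0.2421 → 24.21%.

24.2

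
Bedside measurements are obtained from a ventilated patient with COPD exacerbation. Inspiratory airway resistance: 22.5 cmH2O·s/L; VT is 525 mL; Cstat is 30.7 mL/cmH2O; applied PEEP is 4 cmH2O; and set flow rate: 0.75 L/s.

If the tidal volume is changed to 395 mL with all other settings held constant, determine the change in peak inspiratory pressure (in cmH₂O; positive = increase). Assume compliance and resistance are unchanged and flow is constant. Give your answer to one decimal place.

-4.2

PIP = Vt/C + R·V̇ + PEEP (constant-flow equation of motion).
Only the elastic term changes: ΔPIP = ΔVt / C = (395 − 525) / 30.7 = -4.235 cmH2O.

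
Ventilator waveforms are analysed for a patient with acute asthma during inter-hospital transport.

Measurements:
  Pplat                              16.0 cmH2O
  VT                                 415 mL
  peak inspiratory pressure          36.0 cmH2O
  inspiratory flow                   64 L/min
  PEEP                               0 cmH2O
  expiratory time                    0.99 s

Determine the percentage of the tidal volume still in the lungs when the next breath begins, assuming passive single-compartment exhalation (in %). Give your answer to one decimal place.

Flow: 64 L/min ÷ 60 = 1.0667 L/s.
R = (PIP − Pplat)/V̇ = (36.0 − 16.0) / 1.0667 = 20.0/1.0667 = 18.749 cmH2O·s/L.
C = Vt/(Pplat − PEEP) = 415.0 / (16.0 − 0) = 415.0/16.0 = 25.938 mL/cmH2O.
τ = R × C = 18.749 × 0.02594 L/cmH2O = 0.4863 s.
Fraction remaining at end-expiration = e^(−Te/τ) = e^(−0.99/0.4863) = 0.1306 → 13.06%.

13.1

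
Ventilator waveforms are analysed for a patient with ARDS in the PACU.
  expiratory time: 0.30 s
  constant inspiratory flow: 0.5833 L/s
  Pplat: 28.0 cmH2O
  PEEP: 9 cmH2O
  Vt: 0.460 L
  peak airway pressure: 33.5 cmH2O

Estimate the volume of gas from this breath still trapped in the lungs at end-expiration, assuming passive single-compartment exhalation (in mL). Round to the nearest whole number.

R = (PIP − Pplat)/V̇ = (33.5 − 28.0) / 0.5833 = 5.5/0.5833 = 9.429 cmH2O·s/L.
C = Vt/(Pplat − PEEP) = 460.0 / (28.0 − 9) = 460.0/19.0 = 24.211 mL/cmH2O.
τ = R × C = 9.429 × 0.02421 L/cmH2O = 0.2283 s.
Fraction remaining = e^(−Te/τ) = e^(−0.30/0.2283) = 0.2687.
Trapped volume = 460.0 × 0.2687 = 123.6 mL.

124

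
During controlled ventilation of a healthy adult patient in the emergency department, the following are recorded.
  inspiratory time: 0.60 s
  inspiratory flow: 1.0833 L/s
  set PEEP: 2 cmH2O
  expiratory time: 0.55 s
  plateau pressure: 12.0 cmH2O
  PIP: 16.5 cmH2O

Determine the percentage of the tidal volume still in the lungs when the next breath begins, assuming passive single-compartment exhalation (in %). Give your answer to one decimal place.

Vt = flow × Ti = 1.0833 L/s × 0.60 s × 1000 mL/L = 649.98 mL.
R = (PIP − Pplat)/V̇ = (16.5 − 12.0) / 1.0833 = 4.5/1.0833 = 4.154 cmH2O·s/L.
C = Vt/(Pplat − PEEP) = 649.98 / (12.0 − 2) = 649.98/10.0 = 64.998 mL/cmH2O.
τ = R × C = 4.154 × 0.065 L/cmH2O = 0.27 s.
Fraction remaining at end-expiration = e^(−Te/τ) = e^(−0.55/0.27) = 0.1304 → 13.04%.

13.0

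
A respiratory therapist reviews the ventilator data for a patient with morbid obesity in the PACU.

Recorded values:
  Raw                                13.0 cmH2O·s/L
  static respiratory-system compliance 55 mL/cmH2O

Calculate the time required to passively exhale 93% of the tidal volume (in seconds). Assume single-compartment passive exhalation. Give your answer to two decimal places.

1.90

τ = R × C = 13.0 × 55 mL/cmH2O = 13.0 × 0.055 L/cmH2O = 0.715 s.
Exhaled fraction f = 1 − e^(−t/τ) → t = −τ·ln(1 − f) = −0.715·ln(0.07) = 1.901 s.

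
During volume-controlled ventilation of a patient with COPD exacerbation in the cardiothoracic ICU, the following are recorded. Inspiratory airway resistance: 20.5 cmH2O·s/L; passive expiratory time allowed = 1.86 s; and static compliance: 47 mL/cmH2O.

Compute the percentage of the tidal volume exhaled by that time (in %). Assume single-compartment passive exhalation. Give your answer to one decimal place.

85.5

τ = R × C = 20.5 × 47 mL/cmH2O = 20.5 × 0.047 L/cmH2O = 0.9635 s.
Passive exhalation: V(t)/V₀ = e^(−t/τ) = e^(−1.86/0.9635) = 0.1451.
Fraction exhaled = 1 − 0.1451 = 0.8549 → 85.49%.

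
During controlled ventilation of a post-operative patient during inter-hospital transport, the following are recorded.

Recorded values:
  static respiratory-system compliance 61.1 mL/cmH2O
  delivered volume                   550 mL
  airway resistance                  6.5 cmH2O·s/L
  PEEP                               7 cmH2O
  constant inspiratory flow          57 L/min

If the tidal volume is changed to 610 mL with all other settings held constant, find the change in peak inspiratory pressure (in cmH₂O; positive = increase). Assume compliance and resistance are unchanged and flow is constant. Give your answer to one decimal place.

1.0

PIP = Vt/C + R·V̇ + PEEP (constant-flow equation of motion).
Only the elastic term changes: ΔPIP = ΔVt / C = (610 − 550) / 61.1 = 0.982 cmH2O.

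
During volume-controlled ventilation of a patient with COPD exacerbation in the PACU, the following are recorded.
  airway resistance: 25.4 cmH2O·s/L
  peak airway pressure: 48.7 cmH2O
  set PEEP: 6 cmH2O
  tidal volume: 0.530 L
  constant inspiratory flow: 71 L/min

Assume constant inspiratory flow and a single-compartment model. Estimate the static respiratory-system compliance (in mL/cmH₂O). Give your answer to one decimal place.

Flow: 71 L/min ÷ 60 = 1.1833 L/s.
Equation of motion (constant flow): PIP = Vt/C + R·V̇ + PEEP.
Vt/C = PIP − R·V̇ − PEEP = 48.7 − 25.4×1.1833 − 6 = 48.7 − 30.056 − 6 = 12.644 cmH2O.
C = Vt / 12.644 = 530 / 12.644 = 41.917 mL/cmH2O.

41.9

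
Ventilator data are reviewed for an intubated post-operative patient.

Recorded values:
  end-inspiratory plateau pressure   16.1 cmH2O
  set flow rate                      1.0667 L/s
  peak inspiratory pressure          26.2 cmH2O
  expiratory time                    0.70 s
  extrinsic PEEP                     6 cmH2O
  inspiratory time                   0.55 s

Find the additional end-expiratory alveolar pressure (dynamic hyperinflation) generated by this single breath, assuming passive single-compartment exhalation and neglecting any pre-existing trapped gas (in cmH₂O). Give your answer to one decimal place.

Vt = flow × Ti = 1.0667 L/s × 0.55 s × 1000 mL/L = 586.69 mL.
R = (PIP − Pplat)/V̇ = (26.2 − 16.1) / 1.0667 = 10.1/1.0667 = 9.468 cmH2O·s/L.
C = Vt/(Pplat − PEEP) = 586.69 / (16.1 − 6) = 586.69/10.1 = 58.088 mL/cmH2O.
τ = R × C = 9.468 × 0.05809 L/cmH2O = 0.55 s.
Fraction remaining = e^(−Te/τ) = e^(−0.70/0.55) = 0.2801; trapped volume = 586.69 × 0.2801 = 164.33 mL.
Additional alveolar pressure from trapping ≈ V_trapped / C = 164.33 / 58.088 = 2.829 cmH2O.

2.8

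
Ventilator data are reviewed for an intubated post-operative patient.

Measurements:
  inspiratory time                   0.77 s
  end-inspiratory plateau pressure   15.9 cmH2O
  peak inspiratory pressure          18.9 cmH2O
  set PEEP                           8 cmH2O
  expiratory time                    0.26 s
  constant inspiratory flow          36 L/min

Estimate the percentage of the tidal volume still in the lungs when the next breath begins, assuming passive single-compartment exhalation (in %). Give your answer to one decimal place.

41.1

Flow: 36 L/min ÷ 60 = 0.6 L/s.
Vt = flow × Ti = 0.6 L/s × 0.77 s × 1000 mL/L = 462.0 mL.
R = (PIP − Pplat)/V̇ = (18.9 − 15.9) / 0.6 = 3.0/0.6 = 5.0 cmH2O·s/L.
C = Vt/(Pplat − PEEP) = 462.0 / (15.9 − 8) = 462.0/7.9 = 58.481 mL/cmH2O.
τ = R × C = 5.0 × 0.05848 L/cmH2O = 0.2924 s.
Fraction remaining at end-expiration = e^(−Te/τ) = e^(−0.26/0.2924) = 0.411 → 41.1%.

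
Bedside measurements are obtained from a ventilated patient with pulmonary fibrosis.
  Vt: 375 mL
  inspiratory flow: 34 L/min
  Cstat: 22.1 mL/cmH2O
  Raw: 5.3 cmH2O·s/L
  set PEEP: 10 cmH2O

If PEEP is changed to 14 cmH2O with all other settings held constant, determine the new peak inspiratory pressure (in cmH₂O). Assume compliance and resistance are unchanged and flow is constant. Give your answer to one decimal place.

Flow: 34 L/min ÷ 60 = 0.5667 L/s.
PIP = Vt/C + R·V̇ + PEEP (constant-flow equation of motion).
Only the baseline term changes: ΔPIP = ΔPEEP = 14 − 10 = 4.0 cmH2O.
Original PIP = 375/22.1 + 5.3×0.5667 + 10 = 29.972 cmH2O; new PIP = 29.972 + (4.0) = 33.972 cmH2O.

34.0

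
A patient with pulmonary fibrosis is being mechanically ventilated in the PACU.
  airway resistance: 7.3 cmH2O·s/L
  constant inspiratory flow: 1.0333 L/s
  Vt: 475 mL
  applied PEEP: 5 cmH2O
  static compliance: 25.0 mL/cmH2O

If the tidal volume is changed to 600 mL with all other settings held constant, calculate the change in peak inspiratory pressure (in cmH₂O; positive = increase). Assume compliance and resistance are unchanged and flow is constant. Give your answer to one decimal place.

PIP = Vt/C + R·V̇ + PEEP (constant-flow equation of motion).
Only the elastic term changes: ΔPIP = ΔVt / C = (600 − 475) / 25.0 = 5.0 cmH2O.

5.0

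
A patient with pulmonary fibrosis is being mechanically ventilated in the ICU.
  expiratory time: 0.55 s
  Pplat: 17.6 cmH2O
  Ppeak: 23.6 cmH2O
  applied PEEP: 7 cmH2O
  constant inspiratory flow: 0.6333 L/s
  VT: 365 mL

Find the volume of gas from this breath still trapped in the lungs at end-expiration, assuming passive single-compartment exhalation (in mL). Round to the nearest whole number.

68

R = (PIP − Pplat)/V̇ = (23.6 − 17.6) / 0.6333 = 6.0/0.6333 = 9.474 cmH2O·s/L.
C = Vt/(Pplat − PEEP) = 365.0 / (17.6 − 7) = 365.0/10.6 = 34.434 mL/cmH2O.
τ = R × C = 9.474 × 0.03443 L/cmH2O = 0.3262 s.
Fraction remaining = e^(−Te/τ) = e^(−0.55/0.3262) = 0.1852.
Trapped volume = 365.0 × 0.1852 = 67.598 mL.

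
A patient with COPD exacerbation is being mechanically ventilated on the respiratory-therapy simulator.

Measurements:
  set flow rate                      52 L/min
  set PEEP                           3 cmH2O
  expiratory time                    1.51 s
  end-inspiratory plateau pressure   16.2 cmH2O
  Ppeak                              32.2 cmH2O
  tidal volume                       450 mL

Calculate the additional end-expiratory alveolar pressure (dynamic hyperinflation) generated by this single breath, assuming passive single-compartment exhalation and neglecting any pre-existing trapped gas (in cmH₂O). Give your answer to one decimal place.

Flow: 52 L/min ÷ 60 = 0.8667 L/s.
R = (PIP − Pplat)/V̇ = (32.2 − 16.2) / 0.8667 = 16.0/0.8667 = 18.461 cmH2O·s/L.
C = Vt/(Pplat − PEEP) = 450.0 / (16.2 − 3) = 450.0/13.2 = 34.091 mL/cmH2O.
τ = R × C = 18.461 × 0.03409 L/cmH2O = 0.6293 s.
Fraction remaining = e^(−Te/τ) = e^(−1.51/0.6293) = 0.09076; trapped volume = 450.0 × 0.09076 = 40.842 mL.
Additional alveolar pressure from trapping ≈ V_trapped / C = 40.842 / 34.091 = 1.198 cmH2O.

1.2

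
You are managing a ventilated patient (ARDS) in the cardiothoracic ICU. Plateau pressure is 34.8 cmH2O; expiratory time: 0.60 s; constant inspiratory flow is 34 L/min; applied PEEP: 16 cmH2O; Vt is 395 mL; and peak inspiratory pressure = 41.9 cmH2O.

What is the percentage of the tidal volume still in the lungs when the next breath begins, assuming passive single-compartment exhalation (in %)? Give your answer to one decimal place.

10.2

Flow: 34 L/min ÷ 60 = 0.5667 L/s.
R = (PIP − Pplat)/V̇ = (41.9 − 34.8) / 0.5667 = 7.1/0.5667 = 12.529 cmH2O·s/L.
C = Vt/(Pplat − PEEP) = 395.0 / (34.8 − 16) = 395.0/18.8 = 21.011 mL/cmH2O.
τ = R × C = 12.529 × 0.02101 L/cmH2O = 0.2632 s.
Fraction remaining at end-expiration = e^(−Te/τ) = e^(−0.60/0.2632) = 0.1023 → 10.23%.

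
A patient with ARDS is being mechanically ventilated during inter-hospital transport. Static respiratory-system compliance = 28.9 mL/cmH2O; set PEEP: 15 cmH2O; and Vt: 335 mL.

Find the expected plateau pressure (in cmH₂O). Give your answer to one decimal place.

Pplat = PEEP + Vt / Cstat = 15 + 335 / 28.9 = 15 + 11.592 = 26.592 cmH2O.

26.6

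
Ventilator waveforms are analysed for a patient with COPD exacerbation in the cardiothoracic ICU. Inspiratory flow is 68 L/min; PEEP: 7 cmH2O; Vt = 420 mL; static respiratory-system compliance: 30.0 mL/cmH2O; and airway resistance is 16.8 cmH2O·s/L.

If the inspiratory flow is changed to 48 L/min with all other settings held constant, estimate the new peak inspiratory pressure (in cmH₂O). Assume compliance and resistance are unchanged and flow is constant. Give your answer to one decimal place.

Flow: 68 L/min ÷ 60 = 1.1333 L/s.
New flow: 48 L/min ÷ 60 = 0.8 L/s.
PIP = Vt/C + R·V̇ + PEEP (constant-flow equation of motion).
Only the resistive term changes: ΔPIP = R × ΔV̇ = 16.8 × (0.8 − 1.1333) = 16.8 × -0.3333 = -5.599 cmH2O.
Original PIP = 420/30.0 + 16.8×1.1333 + 7 = 40.039 cmH2O; new PIP = 40.039 + (-5.599) = 34.44 cmH2O.

34.4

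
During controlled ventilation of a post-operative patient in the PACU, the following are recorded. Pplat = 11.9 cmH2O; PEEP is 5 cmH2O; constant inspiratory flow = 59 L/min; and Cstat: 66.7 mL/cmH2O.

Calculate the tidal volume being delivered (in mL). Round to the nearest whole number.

460

Vt = Cstat × (Pplat − PEEP) = 66.7 × (11.9 − 5) = 66.7 × 6.9 = 460.23 mL.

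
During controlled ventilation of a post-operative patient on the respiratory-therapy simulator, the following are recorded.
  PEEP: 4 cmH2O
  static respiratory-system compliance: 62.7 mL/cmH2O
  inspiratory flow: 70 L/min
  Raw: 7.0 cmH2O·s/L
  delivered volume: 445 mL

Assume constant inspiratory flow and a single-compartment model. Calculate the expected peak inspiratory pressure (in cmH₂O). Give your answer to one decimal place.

Flow: 70 L/min ÷ 60 = 1.1667 L/s.
Equation of motion (constant flow): PIP = Vt/C + R·V̇ + PEEP.
PIP = 445/62.7 + 7.0×1.1667 + 4 = 7.097 + 8.167 + 4 = 19.264 cmH2O.

19.3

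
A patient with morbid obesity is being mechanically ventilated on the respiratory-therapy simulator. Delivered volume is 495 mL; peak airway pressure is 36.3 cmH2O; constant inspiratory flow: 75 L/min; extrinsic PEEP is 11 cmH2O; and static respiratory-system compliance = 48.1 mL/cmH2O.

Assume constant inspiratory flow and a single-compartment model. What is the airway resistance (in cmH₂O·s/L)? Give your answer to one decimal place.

Flow: 75 L/min ÷ 60 = 1.25 L/s.
Equation of motion (constant flow): PIP = Vt/C + R·V̇ + PEEP.
R·V̇ = PIP − Vt/C − PEEP = 36.3 − 495/48.1 − 11 = 36.3 − 10.291 − 11 = 15.009 cmH2O.
R = 15.009 / 1.25 = 12.007 cmH2O·s/L.

12.0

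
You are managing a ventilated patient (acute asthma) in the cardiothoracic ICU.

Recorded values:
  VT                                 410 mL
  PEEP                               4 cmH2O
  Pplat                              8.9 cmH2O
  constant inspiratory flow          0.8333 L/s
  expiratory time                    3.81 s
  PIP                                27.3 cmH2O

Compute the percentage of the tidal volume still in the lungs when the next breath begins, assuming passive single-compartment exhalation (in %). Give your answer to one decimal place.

12.7

R = (PIP − Pplat)/V̇ = (27.3 − 8.9) / 0.8333 = 18.4/0.8333 = 22.081 cmH2O·s/L.
C = Vt/(Pplat − PEEP) = 410.0 / (8.9 − 4) = 410.0/4.9 = 83.673 mL/cmH2O.
τ = R × C = 22.081 × 0.08367 L/cmH2O = 1.848 s.
Fraction remaining at end-expiration = e^(−Te/τ) = e^(−3.81/1.848) = 0.1272 → 12.72%.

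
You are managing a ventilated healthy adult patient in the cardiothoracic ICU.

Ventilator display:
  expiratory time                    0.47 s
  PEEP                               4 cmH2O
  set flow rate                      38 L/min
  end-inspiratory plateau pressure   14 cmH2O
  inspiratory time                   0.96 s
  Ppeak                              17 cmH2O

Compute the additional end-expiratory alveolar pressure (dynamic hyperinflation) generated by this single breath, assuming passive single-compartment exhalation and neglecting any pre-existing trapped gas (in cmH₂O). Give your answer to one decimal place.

Flow: 38 L/min ÷ 60 = 0.6333 L/s.
Vt = flow × Ti = 0.6333 L/s × 0.96 s × 1000 mL/L = 607.97 mL.
R = (PIP − Pplat)/V̇ = (17 − 14) / 0.6333 = 3.0/0.6333 = 4.737 cmH2O·s/L.
C = Vt/(Pplat − PEEP) = 607.97 / (14 − 4) = 607.97/10.0 = 60.797 mL/cmH2O.
τ = R × C = 4.737 × 0.0608 L/cmH2O = 0.288 s.
Fraction remaining = e^(−Te/τ) = e^(−0.47/0.288) = 0.1955; trapped volume = 607.97 × 0.1955 = 118.86 mL.
Additional alveolar pressure from trapping ≈ V_trapped / C = 118.86 / 60.797 = 1.955 cmH2O.

2.0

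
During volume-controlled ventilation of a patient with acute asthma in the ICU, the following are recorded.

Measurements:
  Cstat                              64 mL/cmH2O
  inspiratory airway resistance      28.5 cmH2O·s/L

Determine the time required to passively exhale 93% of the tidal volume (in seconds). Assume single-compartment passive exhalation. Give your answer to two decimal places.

τ = R × C = 28.5 × 64 mL/cmH2O = 28.5 × 0.064 L/cmH2O = 1.824 s.
Exhaled fraction f = 1 − e^(−t/τ) → t = −τ·ln(1 − f) = −1.824·ln(0.07) = 4.85 s.

4.85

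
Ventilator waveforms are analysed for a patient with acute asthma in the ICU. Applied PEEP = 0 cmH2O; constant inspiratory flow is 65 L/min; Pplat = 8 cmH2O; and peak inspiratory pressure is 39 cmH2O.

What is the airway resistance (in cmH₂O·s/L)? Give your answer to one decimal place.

28.6

Flow: 65 L/min ÷ 60 = 1.0833 L/s.
Raw = (PIP − Pplat) / flow = (39 − 8) / 1.0833 = 31.0 / 1.0833 = 28.616 cmH2O·s/L.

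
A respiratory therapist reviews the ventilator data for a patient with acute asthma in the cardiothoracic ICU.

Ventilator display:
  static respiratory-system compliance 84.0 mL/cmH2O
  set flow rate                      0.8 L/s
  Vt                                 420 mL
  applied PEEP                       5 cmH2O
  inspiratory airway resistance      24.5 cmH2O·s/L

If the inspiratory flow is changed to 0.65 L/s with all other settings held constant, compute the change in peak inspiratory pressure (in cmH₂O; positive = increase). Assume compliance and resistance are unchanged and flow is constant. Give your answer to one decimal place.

PIP = Vt/C + R·V̇ + PEEP (constant-flow equation of motion).
Only the resistive term changes: ΔPIP = R × ΔV̇ = 24.5 × (0.65 − 0.8) = 24.5 × -0.15 = -3.675 cmH2O.

-3.7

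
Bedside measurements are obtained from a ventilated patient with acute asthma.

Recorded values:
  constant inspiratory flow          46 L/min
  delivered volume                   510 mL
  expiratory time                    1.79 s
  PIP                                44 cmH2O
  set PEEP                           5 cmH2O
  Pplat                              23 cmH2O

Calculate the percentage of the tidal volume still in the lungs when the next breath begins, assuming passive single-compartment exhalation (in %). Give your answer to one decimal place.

Flow: 46 L/min ÷ 60 = 0.7667 L/s.
R = (PIP − Pplat)/V̇ = (44 − 23) / 0.7667 = 21.0/0.7667 = 27.39 cmH2O·s/L.
C = Vt/(Pplat − PEEP) = 510.0 / (23 − 5) = 510.0/18.0 = 28.333 mL/cmH2O.
τ = R × C = 27.39 × 0.02833 L/cmH2O = 0.776 s.
Fraction remaining at end-expiration = e^(−Te/τ) = e^(−1.79/0.776) = 0.09959 → 9.959%.

10.0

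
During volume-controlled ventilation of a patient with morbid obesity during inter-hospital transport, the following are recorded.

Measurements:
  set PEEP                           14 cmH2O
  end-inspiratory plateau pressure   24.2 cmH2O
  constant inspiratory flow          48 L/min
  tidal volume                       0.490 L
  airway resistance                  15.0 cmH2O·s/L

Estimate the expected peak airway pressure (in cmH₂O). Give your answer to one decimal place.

36.2

Flow: 48 L/min ÷ 60 = 0.8 L/s.
PIP = Pplat + Raw × flow = 24.2 + 15.0 × 0.8 = 24.2 + 12.0 = 36.2 cmH2O.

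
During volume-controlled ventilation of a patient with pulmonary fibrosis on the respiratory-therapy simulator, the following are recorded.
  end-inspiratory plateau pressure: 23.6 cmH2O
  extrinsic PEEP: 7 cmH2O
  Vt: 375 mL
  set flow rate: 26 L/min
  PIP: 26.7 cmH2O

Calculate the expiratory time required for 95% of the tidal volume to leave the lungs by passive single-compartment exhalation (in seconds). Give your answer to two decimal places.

0.48

Flow: 26 L/min ÷ 60 = 0.4333 L/s.
R = (PIP − Pplat)/V̇ = (26.7 − 23.6) / 0.4333 = 3.1/0.4333 = 7.154 cmH2O·s/L.
C = Vt/(Pplat − PEEP) = 375.0 / (23.6 − 7) = 375.0/16.6 = 22.59 mL/cmH2O.
τ = R × C = 7.154 × 0.02259 L/cmH2O = 0.1616 s.
t = −τ·ln(1 − 0.95) = −0.1616·ln(0.05) = 0.4841 s.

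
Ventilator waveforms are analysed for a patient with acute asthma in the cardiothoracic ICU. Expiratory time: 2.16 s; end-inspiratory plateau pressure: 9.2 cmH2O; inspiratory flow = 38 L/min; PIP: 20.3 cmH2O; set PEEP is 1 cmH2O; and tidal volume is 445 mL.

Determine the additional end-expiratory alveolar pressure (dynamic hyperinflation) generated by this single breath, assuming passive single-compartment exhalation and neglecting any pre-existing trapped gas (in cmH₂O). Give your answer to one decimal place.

Flow: 38 L/min ÷ 60 = 0.6333 L/s.
R = (PIP − Pplat)/V̇ = (20.3 − 9.2) / 0.6333 = 11.1/0.6333 = 17.527 cmH2O·s/L.
C = Vt/(Pplat − PEEP) = 445.0 / (9.2 − 1) = 445.0/8.2 = 54.268 mL/cmH2O.
τ = R × C = 17.527 × 0.05427 L/cmH2O = 0.9512 s.
Fraction remaining = e^(−Te/τ) = e^(−2.16/0.9512) = 0.1032; trapped volume = 445.0 × 0.1032 = 45.924 mL.
Additional alveolar pressure from trapping ≈ V_trapped / C = 45.924 / 54.268 = 0.8462 cmH2O.

0.8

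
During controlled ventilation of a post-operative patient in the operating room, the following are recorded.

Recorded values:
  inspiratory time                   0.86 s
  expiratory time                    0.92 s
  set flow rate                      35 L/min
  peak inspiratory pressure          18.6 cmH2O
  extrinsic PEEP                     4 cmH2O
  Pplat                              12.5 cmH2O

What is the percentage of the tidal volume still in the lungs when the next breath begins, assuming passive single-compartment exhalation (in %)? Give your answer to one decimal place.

22.5

Flow: 35 L/min ÷ 60 = 0.5833 L/s.
Vt = flow × Ti = 0.5833 L/s × 0.86 s × 1000 mL/L = 501.64 mL.
R = (PIP − Pplat)/V̇ = (18.6 − 12.5) / 0.5833 = 6.1/0.5833 = 10.458 cmH2O·s/L.
C = Vt/(Pplat − PEEP) = 501.64 / (12.5 − 4) = 501.64/8.5 = 59.016 mL/cmH2O.
τ = R × C = 10.458 × 0.05902 L/cmH2O = 0.6172 s.
Fraction remaining at end-expiration = e^(−Te/τ) = e^(−0.92/0.6172) = 0.2252 → 22.52%.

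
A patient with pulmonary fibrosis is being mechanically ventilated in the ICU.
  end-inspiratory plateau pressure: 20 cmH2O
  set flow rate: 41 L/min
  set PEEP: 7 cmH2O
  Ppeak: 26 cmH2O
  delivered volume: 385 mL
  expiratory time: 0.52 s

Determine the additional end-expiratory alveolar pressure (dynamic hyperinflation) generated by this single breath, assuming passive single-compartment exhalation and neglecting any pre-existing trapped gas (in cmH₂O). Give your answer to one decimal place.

1.8

Flow: 41 L/min ÷ 60 = 0.6833 L/s.
R = (PIP − Pplat)/V̇ = (26 − 20) / 0.6833 = 6.0/0.6833 = 8.781 cmH2O·s/L.
C = Vt/(Pplat − PEEP) = 385.0 / (20 − 7) = 385.0/13.0 = 29.615 mL/cmH2O.
τ = R × C = 8.781 × 0.02962 L/cmH2O = 0.2601 s.
Fraction remaining = e^(−Te/τ) = e^(−0.52/0.2601) = 0.1354; trapped volume = 385.0 × 0.1354 = 52.129 mL.
Additional alveolar pressure from trapping ≈ V_trapped / C = 52.129 / 29.615 = 1.76 cmH2O.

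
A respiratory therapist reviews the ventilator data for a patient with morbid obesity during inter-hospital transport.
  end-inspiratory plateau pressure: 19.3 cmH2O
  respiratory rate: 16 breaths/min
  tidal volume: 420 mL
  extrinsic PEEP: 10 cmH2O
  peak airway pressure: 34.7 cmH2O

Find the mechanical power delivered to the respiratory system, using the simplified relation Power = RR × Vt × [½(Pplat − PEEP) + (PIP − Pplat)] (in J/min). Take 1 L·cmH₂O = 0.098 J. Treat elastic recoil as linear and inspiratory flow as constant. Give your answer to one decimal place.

Per-breath work = Vt × [½(Pplat−PEEP) + (PIP−Pplat)] = 0.420 × [0.5×9.3 + 15.4] = 0.420 × 20.05 = 8.421 L·cmH2O.
Power = 16 × 8.421 = 134.74 L·cmH2O/min.
× 0.098 J/(L·cmH2O) → 13.205 J/min.

13.2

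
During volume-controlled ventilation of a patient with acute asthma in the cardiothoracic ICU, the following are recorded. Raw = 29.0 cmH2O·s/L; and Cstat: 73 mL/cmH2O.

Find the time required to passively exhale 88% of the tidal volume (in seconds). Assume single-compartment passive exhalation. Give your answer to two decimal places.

τ = R × C = 29.0 × 73 mL/cmH2O = 29.0 × 0.073 L/cmH2O = 2.117 s.
Exhaled fraction f = 1 − e^(−t/τ) → t = −τ·ln(1 − f) = −2.117·ln(0.12) = 4.489 s.

4.49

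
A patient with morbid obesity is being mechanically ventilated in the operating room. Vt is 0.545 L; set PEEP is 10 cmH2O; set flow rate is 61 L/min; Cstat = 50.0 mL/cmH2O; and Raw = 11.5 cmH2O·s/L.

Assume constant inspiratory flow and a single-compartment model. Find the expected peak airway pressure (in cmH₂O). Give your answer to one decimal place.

32.6

Flow: 61 L/min ÷ 60 = 1.0167 L/s.
Equation of motion (constant flow): PIP = Vt/C + R·V̇ + PEEP.
PIP = 545/50.0 + 11.5×1.0167 + 10 = 10.9 + 11.692 + 10 = 32.592 cmH2O.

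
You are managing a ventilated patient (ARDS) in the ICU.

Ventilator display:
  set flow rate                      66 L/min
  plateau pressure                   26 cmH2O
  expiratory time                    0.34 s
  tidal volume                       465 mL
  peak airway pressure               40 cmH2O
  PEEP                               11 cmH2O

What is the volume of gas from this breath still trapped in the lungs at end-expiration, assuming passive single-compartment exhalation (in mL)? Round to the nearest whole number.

Flow: 66 L/min ÷ 60 = 1.1 L/s.
R = (PIP − Pplat)/V̇ = (40 − 26) / 1.1 = 14.0/1.1 = 12.727 cmH2O·s/L.
C = Vt/(Pplat − PEEP) = 465.0 / (26 − 11) = 465.0/15.0 = 31.0 mL/cmH2O.
τ = R × C = 12.727 × 0.031 L/cmH2O = 0.3945 s.
Fraction remaining = e^(−Te/τ) = e^(−0.34/0.3945) = 0.4224.
Trapped volume = 465.0 × 0.4224 = 196.42 mL.

196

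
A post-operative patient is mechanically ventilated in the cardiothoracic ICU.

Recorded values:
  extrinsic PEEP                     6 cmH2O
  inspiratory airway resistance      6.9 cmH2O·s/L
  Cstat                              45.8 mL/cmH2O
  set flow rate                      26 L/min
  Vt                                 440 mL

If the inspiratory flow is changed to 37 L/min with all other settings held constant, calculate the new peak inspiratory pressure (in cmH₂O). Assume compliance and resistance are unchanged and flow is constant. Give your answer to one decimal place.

19.9

Flow: 26 L/min ÷ 60 = 0.4333 L/s.
New flow: 37 L/min ÷ 60 = 0.6167 L/s.
PIP = Vt/C + R·V̇ + PEEP (constant-flow equation of motion).
Only the resistive term changes: ΔPIP = R × ΔV̇ = 6.9 × (0.6167 − 0.4333) = 6.9 × 0.1834 = 1.265 cmH2O.
Original PIP = 440/45.8 + 6.9×0.4333 + 6 = 18.597 cmH2O; new PIP = 18.597 + (1.265) = 19.862 cmH2O.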